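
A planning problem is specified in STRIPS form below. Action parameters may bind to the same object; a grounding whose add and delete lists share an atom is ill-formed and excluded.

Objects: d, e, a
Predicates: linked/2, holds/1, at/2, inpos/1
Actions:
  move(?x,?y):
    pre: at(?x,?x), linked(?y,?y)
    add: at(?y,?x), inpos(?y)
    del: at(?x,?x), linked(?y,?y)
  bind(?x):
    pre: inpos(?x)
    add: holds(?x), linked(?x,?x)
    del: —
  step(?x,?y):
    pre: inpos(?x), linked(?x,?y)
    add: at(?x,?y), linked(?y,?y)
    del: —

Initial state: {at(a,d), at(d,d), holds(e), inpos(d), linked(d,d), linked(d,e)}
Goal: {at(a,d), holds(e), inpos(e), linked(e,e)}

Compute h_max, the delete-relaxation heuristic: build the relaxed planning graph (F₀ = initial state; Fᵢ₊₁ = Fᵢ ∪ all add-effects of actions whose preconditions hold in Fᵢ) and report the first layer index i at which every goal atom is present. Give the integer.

2

F0 = init (6 atoms)
F1 = F0 ∪ {at(d,e), holds(d), linked(e,e)}  (9 atoms)
F2 = F1 ∪ {at(e,d), inpos(e)}  (11 atoms)
goal ⊆ F2  ⇒  h_max = 2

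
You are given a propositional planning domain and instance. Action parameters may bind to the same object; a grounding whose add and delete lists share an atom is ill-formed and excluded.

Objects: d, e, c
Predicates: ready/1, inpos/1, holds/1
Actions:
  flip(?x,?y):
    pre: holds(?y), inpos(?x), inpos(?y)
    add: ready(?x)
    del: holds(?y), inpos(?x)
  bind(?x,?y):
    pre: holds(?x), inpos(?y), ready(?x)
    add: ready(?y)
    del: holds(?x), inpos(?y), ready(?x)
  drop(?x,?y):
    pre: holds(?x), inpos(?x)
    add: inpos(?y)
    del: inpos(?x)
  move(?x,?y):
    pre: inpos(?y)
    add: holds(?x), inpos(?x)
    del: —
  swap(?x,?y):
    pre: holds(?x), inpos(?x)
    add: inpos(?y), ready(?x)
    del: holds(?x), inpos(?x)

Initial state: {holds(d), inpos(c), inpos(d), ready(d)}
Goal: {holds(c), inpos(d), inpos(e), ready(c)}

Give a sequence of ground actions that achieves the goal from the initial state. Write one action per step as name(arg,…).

1. flip(c,d)  →  {inpos(d), ready(c), ready(d)}
2. move(e,d)  →  {holds(e), inpos(d), inpos(e), ready(c), ready(d)}
3. move(c,d)  →  {holds(c), holds(e), inpos(c), inpos(d), inpos(e), ready(c), ready(d)}

flip(c,d); move(e,d); move(c,d)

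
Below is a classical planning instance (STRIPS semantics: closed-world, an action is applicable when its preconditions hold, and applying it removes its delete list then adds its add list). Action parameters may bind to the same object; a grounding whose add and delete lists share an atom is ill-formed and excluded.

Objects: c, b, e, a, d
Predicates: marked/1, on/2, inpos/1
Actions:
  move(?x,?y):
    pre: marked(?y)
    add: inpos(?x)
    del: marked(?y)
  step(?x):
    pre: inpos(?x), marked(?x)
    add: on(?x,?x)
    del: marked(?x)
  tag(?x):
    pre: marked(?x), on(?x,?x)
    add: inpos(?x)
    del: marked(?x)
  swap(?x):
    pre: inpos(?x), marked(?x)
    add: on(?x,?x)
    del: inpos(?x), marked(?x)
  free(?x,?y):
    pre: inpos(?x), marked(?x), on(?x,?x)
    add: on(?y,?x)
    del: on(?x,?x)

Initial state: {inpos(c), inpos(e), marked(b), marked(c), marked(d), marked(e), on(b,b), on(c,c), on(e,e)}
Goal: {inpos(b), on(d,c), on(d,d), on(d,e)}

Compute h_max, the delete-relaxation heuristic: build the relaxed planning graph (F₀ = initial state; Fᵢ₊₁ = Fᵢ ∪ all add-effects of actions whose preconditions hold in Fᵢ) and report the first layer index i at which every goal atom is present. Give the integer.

F0 = init (9 atoms)
F1 = F0 ∪ {inpos(a), inpos(b), inpos(d), on(a,c), on(a,e), on(b,c), on(b,e), on(c,e), on(d,c), on(d,e), on(e,c)}  (20 atoms)
F2 = F1 ∪ {on(a,b), on(c,b), on(d,b), on(d,d), on(e,b)}  (25 atoms)
goal ⊆ F2  ⇒  h_max = 2

2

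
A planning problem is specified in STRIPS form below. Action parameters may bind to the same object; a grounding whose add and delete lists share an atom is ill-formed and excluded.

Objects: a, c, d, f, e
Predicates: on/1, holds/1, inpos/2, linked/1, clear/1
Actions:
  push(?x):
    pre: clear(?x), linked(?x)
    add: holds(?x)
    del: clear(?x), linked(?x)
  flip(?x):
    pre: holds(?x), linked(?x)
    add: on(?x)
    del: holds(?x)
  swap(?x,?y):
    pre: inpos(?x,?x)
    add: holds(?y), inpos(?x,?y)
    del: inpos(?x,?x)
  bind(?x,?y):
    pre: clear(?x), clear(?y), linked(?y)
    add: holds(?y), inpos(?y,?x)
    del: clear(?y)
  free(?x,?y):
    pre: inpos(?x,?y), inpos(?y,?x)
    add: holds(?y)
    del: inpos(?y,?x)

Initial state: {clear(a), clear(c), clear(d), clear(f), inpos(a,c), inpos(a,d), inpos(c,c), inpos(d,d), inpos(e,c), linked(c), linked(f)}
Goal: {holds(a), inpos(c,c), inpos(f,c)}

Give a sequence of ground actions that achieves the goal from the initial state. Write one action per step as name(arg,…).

swap(d,a); bind(c,f)

1. swap(d,a)  →  {clear(a), clear(c), clear(d), clear(f), holds(a), inpos(a,c), inpos(a,d), inpos(c,c), inpos(d,a), inpos(e,c), linked(c), linked(f)}
2. bind(c,f)  →  {clear(a), clear(c), clear(d), holds(a), holds(f), inpos(a,c), inpos(a,d), inpos(c,c), inpos(d,a), inpos(e,c), inpos(f,c), linked(c), linked(f)}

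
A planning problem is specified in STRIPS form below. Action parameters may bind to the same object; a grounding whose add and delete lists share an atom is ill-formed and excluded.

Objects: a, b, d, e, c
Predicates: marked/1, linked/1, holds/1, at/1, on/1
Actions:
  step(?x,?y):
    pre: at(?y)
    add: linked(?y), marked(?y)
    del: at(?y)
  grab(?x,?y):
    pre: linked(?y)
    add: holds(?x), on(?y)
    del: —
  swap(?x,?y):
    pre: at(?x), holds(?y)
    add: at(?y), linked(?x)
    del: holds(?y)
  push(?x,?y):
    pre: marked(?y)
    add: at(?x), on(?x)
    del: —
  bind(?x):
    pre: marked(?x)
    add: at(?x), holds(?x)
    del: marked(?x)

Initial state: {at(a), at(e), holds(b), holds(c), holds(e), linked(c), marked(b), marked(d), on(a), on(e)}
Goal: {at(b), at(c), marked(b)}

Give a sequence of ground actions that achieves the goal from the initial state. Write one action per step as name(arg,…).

1. swap(a,b)  →  {at(a), at(b), at(e), holds(c), holds(e), linked(a), linked(c), marked(b), marked(d), on(a), on(e)}
2. swap(a,c)  →  {at(a), at(b), at(c), at(e), holds(e), linked(a), linked(c), marked(b), marked(d), on(a), on(e)}

swap(a,b); swap(a,c)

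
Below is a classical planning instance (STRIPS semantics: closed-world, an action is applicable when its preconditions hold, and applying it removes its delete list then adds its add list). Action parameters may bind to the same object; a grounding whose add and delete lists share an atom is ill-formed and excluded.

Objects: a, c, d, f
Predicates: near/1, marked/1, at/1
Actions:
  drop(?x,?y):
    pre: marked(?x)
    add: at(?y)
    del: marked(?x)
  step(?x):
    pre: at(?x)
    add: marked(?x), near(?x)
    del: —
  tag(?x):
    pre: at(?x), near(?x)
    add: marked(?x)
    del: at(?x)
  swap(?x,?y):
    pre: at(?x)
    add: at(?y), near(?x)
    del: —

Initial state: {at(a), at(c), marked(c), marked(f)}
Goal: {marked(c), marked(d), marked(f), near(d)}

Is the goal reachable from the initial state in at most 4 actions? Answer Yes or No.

1. swap(a,d)  →  {at(a), at(c), at(d), marked(c), marked(f), near(a)}
2. step(d)  →  {at(a), at(c), at(d), marked(c), marked(d), marked(f), near(a), near(d)}
optimal plan length = 2; 2 ≤ 4

Yes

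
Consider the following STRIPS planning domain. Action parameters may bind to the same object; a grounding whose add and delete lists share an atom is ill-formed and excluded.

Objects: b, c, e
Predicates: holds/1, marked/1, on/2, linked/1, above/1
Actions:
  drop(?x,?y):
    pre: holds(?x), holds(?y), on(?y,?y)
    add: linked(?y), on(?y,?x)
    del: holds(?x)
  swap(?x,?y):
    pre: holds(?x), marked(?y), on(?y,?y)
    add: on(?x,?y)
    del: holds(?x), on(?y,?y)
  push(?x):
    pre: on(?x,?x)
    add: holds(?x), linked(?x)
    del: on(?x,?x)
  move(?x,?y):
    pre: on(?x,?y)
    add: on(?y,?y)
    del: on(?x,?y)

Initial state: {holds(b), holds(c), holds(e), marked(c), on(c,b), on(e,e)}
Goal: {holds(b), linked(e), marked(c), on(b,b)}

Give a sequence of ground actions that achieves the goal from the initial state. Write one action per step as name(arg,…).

drop(c,e); move(c,b)

1. drop(c,e)  →  {holds(b), holds(e), linked(e), marked(c), on(c,b), on(e,c), on(e,e)}
2. move(c,b)  →  {holds(b), holds(e), linked(e), marked(c), on(b,b), on(e,c), on(e,e)}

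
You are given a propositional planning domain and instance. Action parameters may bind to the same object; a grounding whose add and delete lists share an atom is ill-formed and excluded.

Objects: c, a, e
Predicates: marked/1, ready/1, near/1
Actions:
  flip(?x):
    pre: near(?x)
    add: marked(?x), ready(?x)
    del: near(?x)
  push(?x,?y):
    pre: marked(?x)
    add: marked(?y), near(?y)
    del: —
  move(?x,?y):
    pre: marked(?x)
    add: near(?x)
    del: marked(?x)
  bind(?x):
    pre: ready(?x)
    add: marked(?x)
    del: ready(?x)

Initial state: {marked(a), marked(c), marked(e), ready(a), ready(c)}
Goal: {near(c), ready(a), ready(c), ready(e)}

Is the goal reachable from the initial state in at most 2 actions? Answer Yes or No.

No

1. push(c,c)  →  {marked(a), marked(c), marked(e), near(c), ready(a), ready(c)}
2. push(c,e)  →  {marked(a), marked(c), marked(e), near(c), near(e), ready(a), ready(c)}
3. flip(e)  →  {marked(a), marked(c), marked(e), near(c), ready(a), ready(c), ready(e)}
optimal plan length = 3; 3 > 2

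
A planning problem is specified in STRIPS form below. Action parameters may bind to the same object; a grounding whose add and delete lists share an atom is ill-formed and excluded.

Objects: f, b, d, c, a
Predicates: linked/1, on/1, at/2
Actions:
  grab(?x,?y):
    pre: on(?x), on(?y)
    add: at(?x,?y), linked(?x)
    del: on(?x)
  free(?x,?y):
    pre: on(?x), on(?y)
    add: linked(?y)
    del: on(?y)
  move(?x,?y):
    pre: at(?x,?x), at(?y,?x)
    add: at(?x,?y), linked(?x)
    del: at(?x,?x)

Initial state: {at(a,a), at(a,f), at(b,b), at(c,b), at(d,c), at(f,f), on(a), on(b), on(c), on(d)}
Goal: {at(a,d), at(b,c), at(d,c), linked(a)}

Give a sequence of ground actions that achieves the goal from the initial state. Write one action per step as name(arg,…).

grab(b,c); grab(a,d)

1. grab(b,c)  →  {at(a,a), at(a,f), at(b,b), at(b,c), at(c,b), at(d,c), at(f,f), linked(b), on(a), on(c), on(d)}
2. grab(a,d)  →  {at(a,a), at(a,d), at(a,f), at(b,b), at(b,c), at(c,b), at(d,c), at(f,f), linked(a), linked(b), on(c), on(d)}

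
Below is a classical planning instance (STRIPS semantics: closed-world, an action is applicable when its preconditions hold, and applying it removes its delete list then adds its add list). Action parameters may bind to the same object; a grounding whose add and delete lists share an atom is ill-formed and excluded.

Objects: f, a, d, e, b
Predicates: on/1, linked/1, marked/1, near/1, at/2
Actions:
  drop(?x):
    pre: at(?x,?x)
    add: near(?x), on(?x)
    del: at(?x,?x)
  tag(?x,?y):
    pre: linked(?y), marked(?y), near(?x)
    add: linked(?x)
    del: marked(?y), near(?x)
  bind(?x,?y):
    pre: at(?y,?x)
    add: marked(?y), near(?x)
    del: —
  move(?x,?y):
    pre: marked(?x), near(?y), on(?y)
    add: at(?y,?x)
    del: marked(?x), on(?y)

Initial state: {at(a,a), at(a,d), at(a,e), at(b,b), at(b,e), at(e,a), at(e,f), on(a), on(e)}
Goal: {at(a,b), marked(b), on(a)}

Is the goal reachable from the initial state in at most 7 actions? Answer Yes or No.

Yes

1. bind(a,a)  →  {at(a,a), at(a,d), at(a,e), at(b,b), at(b,e), at(e,a), at(e,f), marked(a), near(a), on(a), on(e)}
2. bind(e,b)  →  {at(a,a), at(a,d), at(a,e), at(b,b), at(b,e), at(e,a), at(e,f), marked(a), marked(b), near(a), near(e), on(a), on(e)}
3. move(b,a)  →  {at(a,a), at(a,b), at(a,d), at(a,e), at(b,b), at(b,e), at(e,a), at(e,f), marked(a), near(a), near(e), on(e)}
4. drop(a)  →  {at(a,b), at(a,d), at(a,e), at(b,b), at(b,e), at(e,a), at(e,f), marked(a), near(a), near(e), on(a), on(e)}
5. bind(e,b)  →  {at(a,b), at(a,d), at(a,e), at(b,b), at(b,e), at(e,a), at(e,f), marked(a), marked(b), near(a), near(e), on(a), on(e)}
optimal plan length = 5; 5 ≤ 7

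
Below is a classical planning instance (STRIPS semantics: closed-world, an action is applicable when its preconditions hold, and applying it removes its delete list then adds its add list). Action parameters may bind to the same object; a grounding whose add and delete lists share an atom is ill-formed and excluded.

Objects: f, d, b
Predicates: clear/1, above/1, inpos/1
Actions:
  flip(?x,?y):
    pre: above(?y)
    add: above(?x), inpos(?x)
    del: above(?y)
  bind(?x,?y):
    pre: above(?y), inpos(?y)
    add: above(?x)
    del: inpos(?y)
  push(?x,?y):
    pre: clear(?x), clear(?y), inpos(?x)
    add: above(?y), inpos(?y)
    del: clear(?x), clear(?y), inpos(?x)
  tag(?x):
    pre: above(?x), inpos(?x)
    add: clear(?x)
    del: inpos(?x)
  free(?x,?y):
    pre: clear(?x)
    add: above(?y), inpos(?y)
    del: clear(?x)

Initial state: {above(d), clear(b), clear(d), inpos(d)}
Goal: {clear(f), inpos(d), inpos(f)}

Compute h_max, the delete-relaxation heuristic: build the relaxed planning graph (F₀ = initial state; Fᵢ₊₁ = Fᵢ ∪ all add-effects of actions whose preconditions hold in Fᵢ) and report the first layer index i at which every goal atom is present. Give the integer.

F0 = init (4 atoms)
F1 = F0 ∪ {above(b), above(f), inpos(b), inpos(f)}  (8 atoms)
F2 = F1 ∪ {clear(f)}  (9 atoms)
goal ⊆ F2  ⇒  h_max = 2

2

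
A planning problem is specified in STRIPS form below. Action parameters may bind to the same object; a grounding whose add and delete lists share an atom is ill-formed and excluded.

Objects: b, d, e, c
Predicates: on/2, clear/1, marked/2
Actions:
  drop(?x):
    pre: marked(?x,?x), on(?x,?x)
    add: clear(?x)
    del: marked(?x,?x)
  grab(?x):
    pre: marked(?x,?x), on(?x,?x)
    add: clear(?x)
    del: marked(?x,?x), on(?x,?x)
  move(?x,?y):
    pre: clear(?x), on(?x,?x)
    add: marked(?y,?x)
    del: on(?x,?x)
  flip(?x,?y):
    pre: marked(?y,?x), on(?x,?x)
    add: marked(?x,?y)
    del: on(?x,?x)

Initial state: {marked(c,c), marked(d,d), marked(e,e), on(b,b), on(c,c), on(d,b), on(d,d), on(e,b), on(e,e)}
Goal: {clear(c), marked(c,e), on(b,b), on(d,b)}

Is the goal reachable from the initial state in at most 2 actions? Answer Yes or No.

No

1. drop(e)  →  {clear(e), marked(c,c), marked(d,d), on(b,b), on(c,c), on(d,b), on(d,d), on(e,b), on(e,e)}
2. drop(c)  →  {clear(c), clear(e), marked(d,d), on(b,b), on(c,c), on(d,b), on(d,d), on(e,b), on(e,e)}
3. move(e,c)  →  {clear(c), clear(e), marked(c,e), marked(d,d), on(b,b), on(c,c), on(d,b), on(d,d), on(e,b)}
optimal plan length = 3; 3 > 2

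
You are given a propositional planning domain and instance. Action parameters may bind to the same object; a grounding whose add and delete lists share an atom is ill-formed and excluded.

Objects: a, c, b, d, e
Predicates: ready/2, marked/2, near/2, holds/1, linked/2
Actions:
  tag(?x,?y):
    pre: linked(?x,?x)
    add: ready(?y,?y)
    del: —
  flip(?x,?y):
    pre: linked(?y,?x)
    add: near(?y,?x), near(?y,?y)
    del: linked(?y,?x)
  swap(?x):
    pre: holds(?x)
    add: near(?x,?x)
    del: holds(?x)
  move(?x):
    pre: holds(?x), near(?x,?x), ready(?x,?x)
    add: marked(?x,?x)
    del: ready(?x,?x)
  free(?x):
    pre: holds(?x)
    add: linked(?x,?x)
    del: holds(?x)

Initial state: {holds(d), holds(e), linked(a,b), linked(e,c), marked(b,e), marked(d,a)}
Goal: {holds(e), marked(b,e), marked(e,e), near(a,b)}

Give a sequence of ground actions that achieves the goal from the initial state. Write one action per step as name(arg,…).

1. flip(c,e)  →  {holds(d), holds(e), linked(a,b), marked(b,e), marked(d,a), near(e,c), near(e,e)}
2. flip(b,a)  →  {holds(d), holds(e), marked(b,e), marked(d,a), near(a,a), near(a,b), near(e,c), near(e,e)}
3. free(d)  →  {holds(e), linked(d,d), marked(b,e), marked(d,a), near(a,a), near(a,b), near(e,c), near(e,e)}
4. tag(d,e)  →  {holds(e), linked(d,d), marked(b,e), marked(d,a), near(a,a), near(a,b), near(e,c), near(e,e), ready(e,e)}
5. move(e)  →  {holds(e), linked(d,d), marked(b,e), marked(d,a), marked(e,e), near(a,a), near(a,b), near(e,c), near(e,e)}

flip(c,e); flip(b,a); free(d); tag(d,e); move(e)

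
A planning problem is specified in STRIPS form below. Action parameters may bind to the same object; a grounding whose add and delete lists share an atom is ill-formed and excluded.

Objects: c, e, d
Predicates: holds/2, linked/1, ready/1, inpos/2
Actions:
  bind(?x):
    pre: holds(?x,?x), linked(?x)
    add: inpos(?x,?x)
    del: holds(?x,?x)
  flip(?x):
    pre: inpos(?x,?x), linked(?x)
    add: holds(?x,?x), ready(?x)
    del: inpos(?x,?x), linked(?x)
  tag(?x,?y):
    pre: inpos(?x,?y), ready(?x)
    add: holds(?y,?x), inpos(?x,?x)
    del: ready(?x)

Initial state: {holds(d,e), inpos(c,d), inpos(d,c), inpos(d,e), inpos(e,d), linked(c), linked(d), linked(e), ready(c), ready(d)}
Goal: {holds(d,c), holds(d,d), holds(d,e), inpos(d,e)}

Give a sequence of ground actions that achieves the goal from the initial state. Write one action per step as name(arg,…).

1. tag(c,d)  →  {holds(d,c), holds(d,e), inpos(c,c), inpos(c,d), inpos(d,c), inpos(d,e), inpos(e,d), linked(c), linked(d), linked(e), ready(d)}
2. tag(d,c)  →  {holds(c,d), holds(d,c), holds(d,e), inpos(c,c), inpos(c,d), inpos(d,c), inpos(d,d), inpos(d,e), inpos(e,d), linked(c), linked(d), linked(e)}
3. flip(d)  →  {holds(c,d), holds(d,c), holds(d,d), holds(d,e), inpos(c,c), inpos(c,d), inpos(d,c), inpos(d,e), inpos(e,d), linked(c), linked(e), ready(d)}

tag(c,d); tag(d,c); flip(d)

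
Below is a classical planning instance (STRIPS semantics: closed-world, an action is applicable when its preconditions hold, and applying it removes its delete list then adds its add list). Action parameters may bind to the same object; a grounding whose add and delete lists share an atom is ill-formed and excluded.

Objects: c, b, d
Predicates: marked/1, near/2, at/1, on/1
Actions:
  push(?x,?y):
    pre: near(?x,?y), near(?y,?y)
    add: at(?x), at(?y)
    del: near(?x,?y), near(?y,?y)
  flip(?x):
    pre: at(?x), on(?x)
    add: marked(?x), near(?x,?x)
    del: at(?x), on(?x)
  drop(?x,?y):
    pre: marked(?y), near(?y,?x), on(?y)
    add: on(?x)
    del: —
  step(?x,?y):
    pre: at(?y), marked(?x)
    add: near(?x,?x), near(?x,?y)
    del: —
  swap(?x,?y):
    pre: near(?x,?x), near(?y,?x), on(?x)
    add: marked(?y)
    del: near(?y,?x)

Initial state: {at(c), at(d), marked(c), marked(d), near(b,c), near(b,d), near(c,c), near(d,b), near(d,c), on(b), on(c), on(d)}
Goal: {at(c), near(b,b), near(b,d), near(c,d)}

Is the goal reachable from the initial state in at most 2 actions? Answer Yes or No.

No

1. push(b,c)  →  {at(b), at(c), at(d), marked(c), marked(d), near(b,d), near(d,b), near(d,c), on(b), on(c), on(d)}
2. flip(b)  →  {at(c), at(d), marked(b), marked(c), marked(d), near(b,b), near(b,d), near(d,b), near(d,c), on(c), on(d)}
3. step(c,d)  →  {at(c), at(d), marked(b), marked(c), marked(d), near(b,b), near(b,d), near(c,c), near(c,d), near(d,b), near(d,c), on(c), on(d)}
optimal plan length = 3; 3 > 2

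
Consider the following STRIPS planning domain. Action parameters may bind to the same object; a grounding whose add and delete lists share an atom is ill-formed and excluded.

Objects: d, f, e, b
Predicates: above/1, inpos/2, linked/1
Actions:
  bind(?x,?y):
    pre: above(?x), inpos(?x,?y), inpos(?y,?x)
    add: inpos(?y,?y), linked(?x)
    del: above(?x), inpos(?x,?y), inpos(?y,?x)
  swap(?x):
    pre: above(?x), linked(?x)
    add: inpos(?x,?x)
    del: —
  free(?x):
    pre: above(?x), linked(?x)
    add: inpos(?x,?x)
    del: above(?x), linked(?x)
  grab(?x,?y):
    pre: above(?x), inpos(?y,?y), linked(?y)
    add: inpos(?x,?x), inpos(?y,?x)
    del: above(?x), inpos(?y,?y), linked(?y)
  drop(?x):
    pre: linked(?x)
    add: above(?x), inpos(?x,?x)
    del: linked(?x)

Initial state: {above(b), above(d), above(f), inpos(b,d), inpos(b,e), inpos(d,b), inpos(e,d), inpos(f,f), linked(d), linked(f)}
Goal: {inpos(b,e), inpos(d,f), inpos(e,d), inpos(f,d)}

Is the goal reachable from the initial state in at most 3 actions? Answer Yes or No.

Yes

1. grab(d,f)  →  {above(b), above(f), inpos(b,d), inpos(b,e), inpos(d,b), inpos(d,d), inpos(e,d), inpos(f,d), linked(d)}
2. grab(f,d)  →  {above(b), inpos(b,d), inpos(b,e), inpos(d,b), inpos(d,f), inpos(e,d), inpos(f,d), inpos(f,f)}
optimal plan length = 2; 2 ≤ 3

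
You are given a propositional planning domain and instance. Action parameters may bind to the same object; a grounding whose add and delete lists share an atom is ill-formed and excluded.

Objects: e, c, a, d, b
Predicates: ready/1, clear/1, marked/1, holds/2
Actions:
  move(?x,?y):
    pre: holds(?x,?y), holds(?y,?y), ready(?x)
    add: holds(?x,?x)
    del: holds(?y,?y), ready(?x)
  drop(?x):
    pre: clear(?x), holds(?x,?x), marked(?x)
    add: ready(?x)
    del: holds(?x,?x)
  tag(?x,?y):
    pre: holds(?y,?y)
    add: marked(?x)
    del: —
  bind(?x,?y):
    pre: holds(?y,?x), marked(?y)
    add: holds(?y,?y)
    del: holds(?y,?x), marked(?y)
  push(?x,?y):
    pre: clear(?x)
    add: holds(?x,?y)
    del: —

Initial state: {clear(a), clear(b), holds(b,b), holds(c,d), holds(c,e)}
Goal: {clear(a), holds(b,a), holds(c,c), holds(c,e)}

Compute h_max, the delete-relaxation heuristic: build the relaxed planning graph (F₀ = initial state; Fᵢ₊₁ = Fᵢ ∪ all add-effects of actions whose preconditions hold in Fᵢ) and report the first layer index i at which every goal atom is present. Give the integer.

2

F0 = init (5 atoms)
F1 = F0 ∪ {holds(a,a), holds(a,b), holds(a,c), holds(a,d), holds(a,e), holds(b,a), holds(b,c), holds(b,d), holds(b,e), marked(a), marked(b), marked(c), marked(d), marked(e)}  (19 atoms)
F2 = F1 ∪ {holds(c,c), ready(a), ready(b)}  (22 atoms)
goal ⊆ F2  ⇒  h_max = 2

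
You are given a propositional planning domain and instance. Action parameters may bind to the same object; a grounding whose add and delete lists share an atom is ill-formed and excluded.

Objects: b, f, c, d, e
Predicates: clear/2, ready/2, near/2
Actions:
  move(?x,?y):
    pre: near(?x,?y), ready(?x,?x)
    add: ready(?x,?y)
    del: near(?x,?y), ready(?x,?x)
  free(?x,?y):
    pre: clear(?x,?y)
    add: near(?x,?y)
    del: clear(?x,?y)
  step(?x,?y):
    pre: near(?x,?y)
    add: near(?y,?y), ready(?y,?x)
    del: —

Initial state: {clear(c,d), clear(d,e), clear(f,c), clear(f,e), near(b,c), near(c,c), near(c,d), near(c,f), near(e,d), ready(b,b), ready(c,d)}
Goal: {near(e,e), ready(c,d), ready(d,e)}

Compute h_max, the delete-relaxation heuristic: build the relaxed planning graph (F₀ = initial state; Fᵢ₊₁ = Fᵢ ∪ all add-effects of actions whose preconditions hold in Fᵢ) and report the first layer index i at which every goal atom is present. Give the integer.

2

F0 = init (11 atoms)
F1 = F0 ∪ {near(d,d), near(d,e), near(f,c), near(f,e), near(f,f), ready(b,c), ready(c,b), ready(c,c), ready(d,c), ready(d,e), ready(f,c)}  (22 atoms)
F2 = F1 ∪ {near(e,e), ready(c,f), ready(d,d), ready(e,d), ready(e,f), ready(f,f)}  (28 atoms)
goal ⊆ F2  ⇒  h_max = 2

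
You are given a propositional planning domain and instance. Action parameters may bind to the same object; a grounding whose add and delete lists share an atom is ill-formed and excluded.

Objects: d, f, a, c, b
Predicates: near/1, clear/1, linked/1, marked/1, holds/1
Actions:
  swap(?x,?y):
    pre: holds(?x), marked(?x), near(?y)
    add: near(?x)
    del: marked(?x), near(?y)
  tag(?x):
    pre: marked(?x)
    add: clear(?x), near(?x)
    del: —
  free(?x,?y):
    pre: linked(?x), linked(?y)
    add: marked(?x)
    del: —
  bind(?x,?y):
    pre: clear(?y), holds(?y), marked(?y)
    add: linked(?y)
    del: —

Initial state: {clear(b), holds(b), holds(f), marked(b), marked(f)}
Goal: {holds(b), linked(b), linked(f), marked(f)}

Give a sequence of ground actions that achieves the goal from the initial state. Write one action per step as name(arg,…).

tag(f); bind(d,f); bind(d,b)

1. tag(f)  →  {clear(b), clear(f), holds(b), holds(f), marked(b), marked(f), near(f)}
2. bind(d,f)  →  {clear(b), clear(f), holds(b), holds(f), linked(f), marked(b), marked(f), near(f)}
3. bind(d,b)  →  {clear(b), clear(f), holds(b), holds(f), linked(b), linked(f), marked(b), marked(f), near(f)}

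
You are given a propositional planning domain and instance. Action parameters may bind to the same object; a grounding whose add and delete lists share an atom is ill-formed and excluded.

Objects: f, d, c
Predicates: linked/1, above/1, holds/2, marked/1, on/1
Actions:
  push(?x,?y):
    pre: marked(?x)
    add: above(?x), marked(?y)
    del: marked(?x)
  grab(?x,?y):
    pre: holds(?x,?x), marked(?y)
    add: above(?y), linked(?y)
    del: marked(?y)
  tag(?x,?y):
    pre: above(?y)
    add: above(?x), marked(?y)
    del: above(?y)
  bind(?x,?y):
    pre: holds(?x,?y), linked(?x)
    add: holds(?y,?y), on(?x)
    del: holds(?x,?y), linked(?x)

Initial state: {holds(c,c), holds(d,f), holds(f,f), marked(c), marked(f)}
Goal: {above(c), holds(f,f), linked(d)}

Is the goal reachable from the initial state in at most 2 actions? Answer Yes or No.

1. push(c,d)  →  {above(c), holds(c,c), holds(d,f), holds(f,f), marked(d), marked(f)}
2. grab(f,d)  →  {above(c), above(d), holds(c,c), holds(d,f), holds(f,f), linked(d), marked(f)}
optimal plan length = 2; 2 ≤ 2

Yes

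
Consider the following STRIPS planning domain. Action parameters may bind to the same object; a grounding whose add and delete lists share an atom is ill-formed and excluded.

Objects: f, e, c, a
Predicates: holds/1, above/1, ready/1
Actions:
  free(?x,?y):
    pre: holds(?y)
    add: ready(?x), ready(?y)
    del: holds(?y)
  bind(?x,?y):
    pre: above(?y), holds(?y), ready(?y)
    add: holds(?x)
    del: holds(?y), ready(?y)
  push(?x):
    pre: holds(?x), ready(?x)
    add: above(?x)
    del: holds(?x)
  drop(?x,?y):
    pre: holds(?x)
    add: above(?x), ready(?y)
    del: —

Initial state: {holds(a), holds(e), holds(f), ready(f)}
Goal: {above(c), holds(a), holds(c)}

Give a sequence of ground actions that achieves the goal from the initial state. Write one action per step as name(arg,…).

drop(f,f); bind(c,f); drop(c,f)

1. drop(f,f)  →  {above(f), holds(a), holds(e), holds(f), ready(f)}
2. bind(c,f)  →  {above(f), holds(a), holds(c), holds(e)}
3. drop(c,f)  →  {above(c), above(f), holds(a), holds(c), holds(e), ready(f)}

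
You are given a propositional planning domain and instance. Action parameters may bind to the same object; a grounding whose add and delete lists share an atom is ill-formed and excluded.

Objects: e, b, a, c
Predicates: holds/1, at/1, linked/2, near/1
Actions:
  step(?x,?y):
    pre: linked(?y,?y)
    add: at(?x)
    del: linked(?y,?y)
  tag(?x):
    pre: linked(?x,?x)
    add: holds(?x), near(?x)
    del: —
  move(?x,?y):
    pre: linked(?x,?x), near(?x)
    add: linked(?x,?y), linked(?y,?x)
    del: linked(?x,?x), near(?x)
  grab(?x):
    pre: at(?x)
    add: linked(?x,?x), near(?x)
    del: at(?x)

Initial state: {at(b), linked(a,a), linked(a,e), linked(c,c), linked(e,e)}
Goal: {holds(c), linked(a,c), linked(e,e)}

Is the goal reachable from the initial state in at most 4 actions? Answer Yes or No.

Yes

1. tag(c)  →  {at(b), holds(c), linked(a,a), linked(a,e), linked(c,c), linked(e,e), near(c)}
2. move(c,a)  →  {at(b), holds(c), linked(a,a), linked(a,c), linked(a,e), linked(c,a), linked(e,e)}
optimal plan length = 2; 2 ≤ 4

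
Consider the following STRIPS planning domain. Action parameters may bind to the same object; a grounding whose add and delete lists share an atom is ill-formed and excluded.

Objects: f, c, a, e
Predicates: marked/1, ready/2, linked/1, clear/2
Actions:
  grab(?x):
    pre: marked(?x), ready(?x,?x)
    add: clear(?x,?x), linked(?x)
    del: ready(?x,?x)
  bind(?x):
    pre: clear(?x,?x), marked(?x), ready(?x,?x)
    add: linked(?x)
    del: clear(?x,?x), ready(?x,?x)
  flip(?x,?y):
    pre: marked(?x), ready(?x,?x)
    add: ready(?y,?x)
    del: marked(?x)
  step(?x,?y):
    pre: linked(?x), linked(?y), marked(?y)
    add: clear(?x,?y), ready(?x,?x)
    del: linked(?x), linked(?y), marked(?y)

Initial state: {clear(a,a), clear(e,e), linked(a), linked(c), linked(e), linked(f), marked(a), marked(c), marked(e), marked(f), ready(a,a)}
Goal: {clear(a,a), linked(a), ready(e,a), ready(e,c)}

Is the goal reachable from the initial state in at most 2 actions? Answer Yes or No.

1. flip(a,e)  →  {clear(a,a), clear(e,e), linked(a), linked(c), linked(e), linked(f), marked(c), marked(e), marked(f), ready(a,a), ready(e,a)}
2. step(c,f)  →  {clear(a,a), clear(c,f), clear(e,e), linked(a), linked(e), marked(c), marked(e), ready(a,a), ready(c,c), ready(e,a)}
3. flip(c,e)  →  {clear(a,a), clear(c,f), clear(e,e), linked(a), linked(e), marked(e), ready(a,a), ready(c,c), ready(e,a), ready(e,c)}
optimal plan length = 3; 3 > 2

No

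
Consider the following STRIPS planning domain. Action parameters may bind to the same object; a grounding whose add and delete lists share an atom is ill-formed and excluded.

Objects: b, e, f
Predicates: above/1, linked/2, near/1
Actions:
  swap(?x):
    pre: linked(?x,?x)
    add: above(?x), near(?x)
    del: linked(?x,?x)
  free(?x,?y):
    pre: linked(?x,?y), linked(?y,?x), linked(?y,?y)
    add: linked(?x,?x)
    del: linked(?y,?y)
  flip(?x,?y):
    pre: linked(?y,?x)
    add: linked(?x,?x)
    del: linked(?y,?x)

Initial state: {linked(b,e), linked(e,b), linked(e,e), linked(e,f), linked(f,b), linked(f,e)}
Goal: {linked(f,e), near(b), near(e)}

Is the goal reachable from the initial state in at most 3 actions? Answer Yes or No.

Yes

1. swap(e)  →  {above(e), linked(b,e), linked(e,b), linked(e,f), linked(f,b), linked(f,e), near(e)}
2. flip(b,e)  →  {above(e), linked(b,b), linked(b,e), linked(e,f), linked(f,b), linked(f,e), near(e)}
3. swap(b)  →  {above(b), above(e), linked(b,e), linked(e,f), linked(f,b), linked(f,e), near(b), near(e)}
optimal plan length = 3; 3 ≤ 3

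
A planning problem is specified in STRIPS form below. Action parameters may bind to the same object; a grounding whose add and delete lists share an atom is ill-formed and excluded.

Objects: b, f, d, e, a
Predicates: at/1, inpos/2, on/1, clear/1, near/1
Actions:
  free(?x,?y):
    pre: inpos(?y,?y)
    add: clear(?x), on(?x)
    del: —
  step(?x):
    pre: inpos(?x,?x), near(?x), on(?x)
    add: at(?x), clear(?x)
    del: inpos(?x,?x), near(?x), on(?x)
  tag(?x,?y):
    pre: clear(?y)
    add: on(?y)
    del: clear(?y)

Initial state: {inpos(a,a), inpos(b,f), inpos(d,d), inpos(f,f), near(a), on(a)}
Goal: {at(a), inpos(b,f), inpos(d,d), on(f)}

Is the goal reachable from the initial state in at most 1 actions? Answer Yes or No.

No

1. free(f,f)  →  {clear(f), inpos(a,a), inpos(b,f), inpos(d,d), inpos(f,f), near(a), on(a), on(f)}
2. step(a)  →  {at(a), clear(a), clear(f), inpos(b,f), inpos(d,d), inpos(f,f), on(f)}
optimal plan length = 2; 2 > 1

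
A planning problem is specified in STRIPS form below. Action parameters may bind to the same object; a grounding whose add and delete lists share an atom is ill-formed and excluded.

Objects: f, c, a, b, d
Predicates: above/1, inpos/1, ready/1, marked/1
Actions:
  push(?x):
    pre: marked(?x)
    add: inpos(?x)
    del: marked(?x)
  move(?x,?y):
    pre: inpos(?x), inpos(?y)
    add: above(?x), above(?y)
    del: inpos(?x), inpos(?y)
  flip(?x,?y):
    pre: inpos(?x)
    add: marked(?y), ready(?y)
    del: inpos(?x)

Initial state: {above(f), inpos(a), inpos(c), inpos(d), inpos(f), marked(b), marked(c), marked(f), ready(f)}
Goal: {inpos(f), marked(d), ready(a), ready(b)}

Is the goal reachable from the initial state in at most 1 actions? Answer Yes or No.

No

1. flip(c,a)  →  {above(f), inpos(a), inpos(d), inpos(f), marked(a), marked(b), marked(c), marked(f), ready(a), ready(f)}
2. flip(a,b)  →  {above(f), inpos(d), inpos(f), marked(a), marked(b), marked(c), marked(f), ready(a), ready(b), ready(f)}
3. flip(d,d)  →  {above(f), inpos(f), marked(a), marked(b), marked(c), marked(d), marked(f), ready(a), ready(b), ready(d), ready(f)}
optimal plan length = 3; 3 > 1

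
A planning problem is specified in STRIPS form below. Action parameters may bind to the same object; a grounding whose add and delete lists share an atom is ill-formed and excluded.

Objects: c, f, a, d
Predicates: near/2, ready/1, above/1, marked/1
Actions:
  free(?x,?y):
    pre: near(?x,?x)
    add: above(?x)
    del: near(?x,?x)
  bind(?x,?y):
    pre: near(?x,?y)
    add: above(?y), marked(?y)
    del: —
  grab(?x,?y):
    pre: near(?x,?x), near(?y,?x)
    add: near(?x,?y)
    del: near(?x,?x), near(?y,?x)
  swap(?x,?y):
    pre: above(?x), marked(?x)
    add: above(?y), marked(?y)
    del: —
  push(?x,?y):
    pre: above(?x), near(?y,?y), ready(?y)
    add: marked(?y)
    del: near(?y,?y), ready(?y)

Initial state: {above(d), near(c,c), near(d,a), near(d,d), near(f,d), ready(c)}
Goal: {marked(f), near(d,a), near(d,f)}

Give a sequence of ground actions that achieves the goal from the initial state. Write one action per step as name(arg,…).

1. grab(d,f)  →  {above(d), near(c,c), near(d,a), near(d,f), ready(c)}
2. bind(d,f)  →  {above(d), above(f), marked(f), near(c,c), near(d,a), near(d,f), ready(c)}

grab(d,f); bind(d,f)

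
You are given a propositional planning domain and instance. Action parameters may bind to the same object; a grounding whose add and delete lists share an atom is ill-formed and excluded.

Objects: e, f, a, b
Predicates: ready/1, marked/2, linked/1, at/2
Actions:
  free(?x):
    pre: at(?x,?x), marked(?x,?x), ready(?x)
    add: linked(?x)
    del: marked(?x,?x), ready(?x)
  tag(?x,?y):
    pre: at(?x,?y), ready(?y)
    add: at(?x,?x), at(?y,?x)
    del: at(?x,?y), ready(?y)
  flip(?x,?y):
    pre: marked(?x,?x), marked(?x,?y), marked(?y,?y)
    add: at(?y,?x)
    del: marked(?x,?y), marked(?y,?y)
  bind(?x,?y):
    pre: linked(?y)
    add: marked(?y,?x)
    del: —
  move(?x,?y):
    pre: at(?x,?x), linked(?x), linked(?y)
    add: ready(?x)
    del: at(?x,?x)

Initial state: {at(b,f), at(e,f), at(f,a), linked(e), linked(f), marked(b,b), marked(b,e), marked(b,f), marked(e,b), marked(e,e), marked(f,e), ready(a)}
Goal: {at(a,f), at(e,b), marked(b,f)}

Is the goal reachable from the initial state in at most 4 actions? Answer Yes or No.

1. tag(f,a)  →  {at(a,f), at(b,f), at(e,f), at(f,f), linked(e), linked(f), marked(b,b), marked(b,e), marked(b,f), marked(e,b), marked(e,e), marked(f,e)}
2. flip(b,e)  →  {at(a,f), at(b,f), at(e,b), at(e,f), at(f,f), linked(e), linked(f), marked(b,b), marked(b,f), marked(e,b), marked(f,e)}
optimal plan length = 2; 2 ≤ 4

Yes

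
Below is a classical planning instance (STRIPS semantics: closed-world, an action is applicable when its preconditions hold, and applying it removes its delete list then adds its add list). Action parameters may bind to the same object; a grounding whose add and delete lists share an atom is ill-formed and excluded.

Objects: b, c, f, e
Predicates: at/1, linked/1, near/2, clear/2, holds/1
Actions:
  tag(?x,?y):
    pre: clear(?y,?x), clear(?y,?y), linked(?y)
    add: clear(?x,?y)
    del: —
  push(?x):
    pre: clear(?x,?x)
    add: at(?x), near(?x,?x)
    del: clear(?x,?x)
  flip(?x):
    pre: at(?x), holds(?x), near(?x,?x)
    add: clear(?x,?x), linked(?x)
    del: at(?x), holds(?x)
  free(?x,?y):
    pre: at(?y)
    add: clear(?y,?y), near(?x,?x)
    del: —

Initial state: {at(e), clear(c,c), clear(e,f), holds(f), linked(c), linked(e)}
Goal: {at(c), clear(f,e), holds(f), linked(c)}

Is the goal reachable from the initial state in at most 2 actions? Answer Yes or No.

1. push(c)  →  {at(c), at(e), clear(e,f), holds(f), linked(c), linked(e), near(c,c)}
2. free(b,e)  →  {at(c), at(e), clear(e,e), clear(e,f), holds(f), linked(c), linked(e), near(b,b), near(c,c)}
3. tag(f,e)  →  {at(c), at(e), clear(e,e), clear(e,f), clear(f,e), holds(f), linked(c), linked(e), near(b,b), near(c,c)}
optimal plan length = 3; 3 > 2

No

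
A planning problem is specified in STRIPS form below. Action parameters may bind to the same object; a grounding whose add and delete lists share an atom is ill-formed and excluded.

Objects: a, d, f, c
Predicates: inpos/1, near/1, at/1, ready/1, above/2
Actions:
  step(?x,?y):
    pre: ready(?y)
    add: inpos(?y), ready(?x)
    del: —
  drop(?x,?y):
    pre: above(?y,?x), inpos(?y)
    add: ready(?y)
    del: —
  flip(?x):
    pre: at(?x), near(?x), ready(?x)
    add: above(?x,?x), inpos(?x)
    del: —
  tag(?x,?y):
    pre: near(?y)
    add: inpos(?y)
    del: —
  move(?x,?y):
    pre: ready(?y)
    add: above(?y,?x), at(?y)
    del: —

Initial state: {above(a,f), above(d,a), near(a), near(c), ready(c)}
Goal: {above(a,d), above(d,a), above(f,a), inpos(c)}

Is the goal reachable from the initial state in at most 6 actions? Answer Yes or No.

1. step(a,c)  →  {above(a,f), above(d,a), inpos(c), near(a), near(c), ready(a), ready(c)}
2. step(f,a)  →  {above(a,f), above(d,a), inpos(a), inpos(c), near(a), near(c), ready(a), ready(c), ready(f)}
3. move(a,f)  →  {above(a,f), above(d,a), above(f,a), at(f), inpos(a), inpos(c), near(a), near(c), ready(a), ready(c), ready(f)}
4. move(d,a)  →  {above(a,d), above(a,f), above(d,a), above(f,a), at(a), at(f), inpos(a), inpos(c), near(a), near(c), ready(a), ready(c), ready(f)}
optimal plan length = 4; 4 ≤ 6

Yes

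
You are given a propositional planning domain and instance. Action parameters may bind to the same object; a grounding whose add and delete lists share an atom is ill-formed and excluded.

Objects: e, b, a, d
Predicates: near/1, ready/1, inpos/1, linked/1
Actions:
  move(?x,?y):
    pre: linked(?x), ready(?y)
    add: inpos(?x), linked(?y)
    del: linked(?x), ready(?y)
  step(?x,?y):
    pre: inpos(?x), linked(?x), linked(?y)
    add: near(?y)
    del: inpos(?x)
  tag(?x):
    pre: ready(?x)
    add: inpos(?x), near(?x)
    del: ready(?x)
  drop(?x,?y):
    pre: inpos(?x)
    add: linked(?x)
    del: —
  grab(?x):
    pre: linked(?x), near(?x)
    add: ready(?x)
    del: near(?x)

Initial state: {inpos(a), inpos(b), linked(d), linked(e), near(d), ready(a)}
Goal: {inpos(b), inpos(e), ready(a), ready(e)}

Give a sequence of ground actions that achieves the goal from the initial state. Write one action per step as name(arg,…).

drop(a,e); step(a,e); grab(e); tag(e); grab(e)

1. drop(a,e)  →  {inpos(a), inpos(b), linked(a), linked(d), linked(e), near(d), ready(a)}
2. step(a,e)  →  {inpos(b), linked(a), linked(d), linked(e), near(d), near(e), ready(a)}
3. grab(e)  →  {inpos(b), linked(a), linked(d), linked(e), near(d), ready(a), ready(e)}
4. tag(e)  →  {inpos(b), inpos(e), linked(a), linked(d), linked(e), near(d), near(e), ready(a)}
5. grab(e)  →  {inpos(b), inpos(e), linked(a), linked(d), linked(e), near(d), ready(a), ready(e)}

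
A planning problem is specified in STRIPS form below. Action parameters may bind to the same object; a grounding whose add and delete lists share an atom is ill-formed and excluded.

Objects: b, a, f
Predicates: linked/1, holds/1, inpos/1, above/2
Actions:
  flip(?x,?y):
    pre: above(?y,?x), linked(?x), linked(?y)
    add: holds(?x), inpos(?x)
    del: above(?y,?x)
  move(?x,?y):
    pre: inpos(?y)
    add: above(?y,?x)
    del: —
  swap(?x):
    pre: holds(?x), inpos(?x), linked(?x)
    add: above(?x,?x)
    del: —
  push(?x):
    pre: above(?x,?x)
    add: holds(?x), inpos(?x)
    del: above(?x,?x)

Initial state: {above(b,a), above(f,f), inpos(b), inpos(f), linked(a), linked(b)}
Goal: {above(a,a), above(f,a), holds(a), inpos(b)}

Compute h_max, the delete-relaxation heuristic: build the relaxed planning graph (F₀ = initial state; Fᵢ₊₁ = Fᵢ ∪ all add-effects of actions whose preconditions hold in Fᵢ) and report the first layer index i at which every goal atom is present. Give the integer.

F0 = init (6 atoms)
F1 = F0 ∪ {above(b,b), above(b,f), above(f,a), above(f,b), holds(a), holds(f), inpos(a)}  (13 atoms)
F2 = F1 ∪ {above(a,a), above(a,b), above(a,f), holds(b)}  (17 atoms)
goal ⊆ F2  ⇒  h_max = 2

2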